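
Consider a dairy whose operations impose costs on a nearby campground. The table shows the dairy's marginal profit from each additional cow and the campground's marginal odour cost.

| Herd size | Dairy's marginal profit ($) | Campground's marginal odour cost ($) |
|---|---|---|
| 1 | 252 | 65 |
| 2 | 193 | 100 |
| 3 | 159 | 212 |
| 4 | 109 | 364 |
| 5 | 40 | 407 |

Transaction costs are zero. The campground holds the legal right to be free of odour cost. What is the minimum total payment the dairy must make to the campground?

$165

Efficient level: marginal profit ≥ marginal odour cost through level 2, so k* = 2.
With the campground holding the right, the dairy must at least compensate total damage at k*: 65 + 100 = 165.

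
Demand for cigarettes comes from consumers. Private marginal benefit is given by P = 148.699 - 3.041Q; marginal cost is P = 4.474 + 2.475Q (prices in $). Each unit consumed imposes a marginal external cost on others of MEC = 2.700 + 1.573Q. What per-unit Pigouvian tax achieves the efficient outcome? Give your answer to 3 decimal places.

Social marginal benefit = demand − MEC = 145.999 - 4.614Q.
Set SMB = MC: 145.999 - 4.614Q = 4.474 + 2.475Q → Q* = 19.9640.
The Pigouvian tax equals MEC at Q*: 2.700 + 1.573×19.9640 = 34.1034.

tax = $34.103 per unit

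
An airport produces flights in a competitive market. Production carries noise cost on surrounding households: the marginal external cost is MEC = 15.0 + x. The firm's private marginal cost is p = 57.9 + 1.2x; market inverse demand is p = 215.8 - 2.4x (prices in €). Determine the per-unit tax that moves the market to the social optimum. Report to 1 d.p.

Social marginal cost = private MC + MEC = 72.9 + 2.2x.
Set SMC = demand: 72.9 + 2.2x = 215.8 - 2.4x → x* = 31.0652.
The Pigouvian tax equals MEC at x*: 15.0 + 1.0×31.0652 = 46.0652.

tax = €46.1 per unit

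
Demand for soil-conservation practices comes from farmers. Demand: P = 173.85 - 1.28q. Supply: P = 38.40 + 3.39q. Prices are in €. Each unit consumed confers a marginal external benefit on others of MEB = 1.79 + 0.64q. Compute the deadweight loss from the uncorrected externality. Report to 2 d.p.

Market equilibrium (private): 38.40 + 3.39q = 173.85 - 1.28q → q_m = 29.0043.
Social marginal benefit = demand + MEB = 175.64 - 0.64q.
Set SMB = MC: 175.64 - 0.64q = 38.40 + 3.39q → q* = 34.0546.
The welfare-loss triangle has base |q_m − q*| and height MEB(q_m) (the vertical gap between SMB and MC is zero at q* and MEB at q_m).
DWL = ½ × 5.0503 × 20.3527 = 51.3936.

DWL = €51.39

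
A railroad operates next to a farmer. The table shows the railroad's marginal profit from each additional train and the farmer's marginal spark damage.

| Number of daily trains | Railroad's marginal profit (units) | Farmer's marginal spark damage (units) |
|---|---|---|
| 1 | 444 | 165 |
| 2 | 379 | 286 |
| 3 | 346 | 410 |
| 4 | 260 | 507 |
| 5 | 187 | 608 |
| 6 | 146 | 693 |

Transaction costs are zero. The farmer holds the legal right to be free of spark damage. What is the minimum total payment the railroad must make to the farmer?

Efficient level: marginal profit ≥ marginal spark damage through level 2, so k* = 2.
With the farmer holding the right, the railroad must at least compensate total damage at k*: 165 + 286 = 451.

451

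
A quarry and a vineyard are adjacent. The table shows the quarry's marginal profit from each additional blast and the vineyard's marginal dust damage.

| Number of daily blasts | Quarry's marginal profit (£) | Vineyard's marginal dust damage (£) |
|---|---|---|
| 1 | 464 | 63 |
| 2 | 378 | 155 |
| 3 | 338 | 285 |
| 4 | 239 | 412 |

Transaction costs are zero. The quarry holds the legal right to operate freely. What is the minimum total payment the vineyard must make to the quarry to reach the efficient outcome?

£239

Left alone the quarry would choose level 4 (marginal profit stays positive).
Efficient level: k* = 3 (marginal profit ≥ marginal dust damage through 3).
The vineyard must at least cover the quarry's forgone profit from cutting 4→3: 239 = 239.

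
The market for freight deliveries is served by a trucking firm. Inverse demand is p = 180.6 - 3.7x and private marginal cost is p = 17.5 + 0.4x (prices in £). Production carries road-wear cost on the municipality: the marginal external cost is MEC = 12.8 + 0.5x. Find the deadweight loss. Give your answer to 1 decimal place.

Market equilibrium (private): 17.5 + 0.4x = 180.6 - 3.7x → x_m = 39.7805.
Social marginal cost = private MC + MEC = 30.3 + 0.9x.
Set SMC = demand: 30.3 + 0.9x = 180.6 - 3.7x → x* = 32.6739.
Between x* and x_m the wedge SMC − demand runs linearly from 0 to MEC(x_m), so the loss is a triangle.
DWL = ½ × 7.1066 × 32.6902 = 116.1581.

DWL = £116.2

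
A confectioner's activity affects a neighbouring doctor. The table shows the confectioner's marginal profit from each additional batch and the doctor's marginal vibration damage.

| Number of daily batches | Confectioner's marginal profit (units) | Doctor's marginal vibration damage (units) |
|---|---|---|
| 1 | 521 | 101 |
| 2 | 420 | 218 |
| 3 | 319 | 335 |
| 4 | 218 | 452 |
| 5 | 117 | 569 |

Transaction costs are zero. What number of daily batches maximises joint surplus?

Bargaining reaches the level where marginal profit last exceeds marginal vibration damage.
That holds through level 2 (420 ≥ 218) but not at 3 (319 < 335).

2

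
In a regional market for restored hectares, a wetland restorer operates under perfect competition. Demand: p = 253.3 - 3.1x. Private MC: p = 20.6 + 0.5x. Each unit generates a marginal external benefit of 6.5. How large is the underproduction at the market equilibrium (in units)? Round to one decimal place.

Market equilibrium (private): 20.6 + 0.5x = 253.3 - 3.1x → x_m = 64.6389.
Social marginal cost = private MC − MEB = 14.1 + 0.5x.
Set SMC = demand: 14.1 + 0.5x = 253.3 - 3.1x → x* = 66.4444.
Gap = |64.6389 − 66.4444| = 1.8055.

1.8 units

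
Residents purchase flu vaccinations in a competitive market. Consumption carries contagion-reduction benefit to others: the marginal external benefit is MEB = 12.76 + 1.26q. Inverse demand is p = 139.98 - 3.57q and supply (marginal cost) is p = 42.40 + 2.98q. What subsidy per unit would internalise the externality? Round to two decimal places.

subsidy = 39.04 per unit

Social marginal benefit = demand + MEB = 152.74 - 2.31q.
Set SMB = MC: 152.74 - 2.31q = 42.40 + 2.98q → q* = 20.8582.
The Pigouvian subsidy equals MEB at q*: 12.76 + 1.26×20.8582 = 39.0413.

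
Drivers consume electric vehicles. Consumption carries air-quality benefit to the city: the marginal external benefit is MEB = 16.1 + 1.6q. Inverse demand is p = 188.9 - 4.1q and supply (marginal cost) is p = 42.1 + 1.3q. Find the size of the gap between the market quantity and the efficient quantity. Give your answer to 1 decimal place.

Market equilibrium (private): 42.1 + 1.3q = 188.9 - 4.1q → q_m = 27.1852.
Social marginal benefit = demand + MEB = 205.0 - 2.5q.
Set SMB = MC: 205.0 - 2.5q = 42.1 + 1.3q → q* = 42.8684.
Gap = |27.1852 − 42.8684| = 15.6832.

15.7 units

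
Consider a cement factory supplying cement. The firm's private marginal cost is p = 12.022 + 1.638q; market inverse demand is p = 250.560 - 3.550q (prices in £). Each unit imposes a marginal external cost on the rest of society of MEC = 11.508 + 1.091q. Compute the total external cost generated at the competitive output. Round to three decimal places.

£1682.338

Market equilibrium (private): 12.022 + 1.638q = 250.560 - 3.550q → q_m = 45.9788.
Total external cost = ∫₀^{q_m} (11.508 + 1.091q) dq = 11.508×45.9788 + ½×1.091×45.9788² = 1682.3383.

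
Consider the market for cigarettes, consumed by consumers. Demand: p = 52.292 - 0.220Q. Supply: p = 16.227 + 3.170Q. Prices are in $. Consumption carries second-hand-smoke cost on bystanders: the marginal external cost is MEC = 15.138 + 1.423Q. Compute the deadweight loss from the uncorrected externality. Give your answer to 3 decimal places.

DWL = $95.230

Market equilibrium (private): 16.227 + 3.170Q = 52.292 - 0.220Q → Q_m = 10.6386.
Social marginal benefit = demand − MEC = 37.154 - 1.643Q.
Set SMB = MC: 37.154 - 1.643Q = 16.227 + 3.170Q → Q* = 4.3480.
The loss is the area between SMB and MC from Q* to Q_m; with linear curves that's a triangle of height MEC(Q_m).
DWL = ½ × 6.2906 × 30.2768 = 95.2296.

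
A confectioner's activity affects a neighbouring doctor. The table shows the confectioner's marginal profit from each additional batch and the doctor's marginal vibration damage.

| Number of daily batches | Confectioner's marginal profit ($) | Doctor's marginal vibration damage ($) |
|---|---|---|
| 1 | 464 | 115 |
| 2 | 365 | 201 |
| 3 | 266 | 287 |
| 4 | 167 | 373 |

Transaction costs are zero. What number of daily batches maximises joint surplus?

Bargaining reaches the level where marginal profit last exceeds marginal vibration damage.
That holds through level 2 (365 ≥ 201) but not at 3 (266 < 287).

2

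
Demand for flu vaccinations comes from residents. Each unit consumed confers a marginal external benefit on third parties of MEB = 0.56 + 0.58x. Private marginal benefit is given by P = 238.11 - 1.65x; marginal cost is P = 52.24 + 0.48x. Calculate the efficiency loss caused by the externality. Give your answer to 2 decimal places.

Market equilibrium (private): 52.24 + 0.48x = 238.11 - 1.65x → x_m = 87.2629.
Social marginal benefit = demand + MEB = 238.67 - 1.07x.
Set SMB = MC: 238.67 - 1.07x = 52.24 + 0.48x → x* = 120.2774.
Height of the DWL triangle at x_m is SMB(x_m) − MC(x_m) = MEB(x_m) = 51.1725.
DWL = ½ × 33.0145 × 51.1725 = 844.7173.

DWL = 844.72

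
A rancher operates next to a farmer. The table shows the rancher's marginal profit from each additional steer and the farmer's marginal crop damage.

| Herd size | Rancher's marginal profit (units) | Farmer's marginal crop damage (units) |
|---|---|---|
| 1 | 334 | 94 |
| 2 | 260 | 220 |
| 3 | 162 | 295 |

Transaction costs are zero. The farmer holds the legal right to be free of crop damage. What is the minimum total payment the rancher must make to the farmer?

314

Efficient level: marginal profit ≥ marginal crop damage through level 2, so k* = 2.
With the farmer holding the right, the rancher must at least compensate total damage at k*: 94 + 220 = 314.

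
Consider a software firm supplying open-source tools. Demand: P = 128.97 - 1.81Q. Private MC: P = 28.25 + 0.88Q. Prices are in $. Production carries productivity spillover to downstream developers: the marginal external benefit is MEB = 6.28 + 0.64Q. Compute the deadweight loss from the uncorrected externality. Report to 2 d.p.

DWL = $223.08

Market equilibrium (private): 28.25 + 0.88Q = 128.97 - 1.81Q → Q_m = 37.4424.
Social marginal cost = private MC − MEB = 21.97 + 0.24Q.
Set SMC = demand: 21.97 + 0.24Q = 128.97 - 1.81Q → Q* = 52.1951.
Height of the DWL triangle at Q_m is demand(Q_m) − SMC(Q_m) = MEB(Q_m) = 30.2431.
DWL = ½ × 14.7527 × 30.2431 = 223.0837.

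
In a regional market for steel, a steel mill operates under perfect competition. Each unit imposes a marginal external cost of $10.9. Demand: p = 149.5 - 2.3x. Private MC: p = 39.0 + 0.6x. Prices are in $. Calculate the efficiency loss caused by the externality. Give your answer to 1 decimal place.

Market equilibrium (private): 39.0 + 0.6x = 149.5 - 2.3x → x_m = 38.1034.
Social marginal cost = private MC + MEC = 49.9 + 0.6x.
Set SMC = demand: 49.9 + 0.6x = 149.5 - 2.3x → x* = 34.3448.
The loss is the area between SMC and demand from x* to x_m; with linear curves that's a triangle of height MEC(x_m).
DWL = ½ × 3.7586 × 10.9000 = 20.4844.

DWL = $20.5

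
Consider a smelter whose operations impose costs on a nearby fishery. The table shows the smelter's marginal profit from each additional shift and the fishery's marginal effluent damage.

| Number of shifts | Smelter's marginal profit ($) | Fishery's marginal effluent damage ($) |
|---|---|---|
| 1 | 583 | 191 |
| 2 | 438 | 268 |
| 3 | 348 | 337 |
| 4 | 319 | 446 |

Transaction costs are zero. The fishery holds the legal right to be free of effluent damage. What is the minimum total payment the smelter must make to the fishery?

Efficient level: marginal profit ≥ marginal effluent damage through level 3, so k* = 3.
With the fishery holding the right, the smelter must at least compensate total damage at k*: 191 + 268 + 337 = 796.

$796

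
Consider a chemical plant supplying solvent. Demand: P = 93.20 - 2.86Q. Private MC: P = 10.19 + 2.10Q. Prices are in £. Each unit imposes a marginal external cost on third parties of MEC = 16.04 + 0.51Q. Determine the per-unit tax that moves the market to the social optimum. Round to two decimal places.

Social marginal cost = private MC + MEC = 26.23 + 2.61Q.
Set SMC = demand: 26.23 + 2.61Q = 93.20 - 2.86Q → Q* = 12.2431.
The Pigouvian tax equals MEC at Q*: 16.04 + 0.51×12.2431 = 22.2840.

tax = £22.28 per unit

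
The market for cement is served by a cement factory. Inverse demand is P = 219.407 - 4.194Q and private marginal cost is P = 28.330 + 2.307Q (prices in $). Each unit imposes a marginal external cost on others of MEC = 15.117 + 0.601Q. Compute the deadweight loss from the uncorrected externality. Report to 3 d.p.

DWL = $75.657

Market equilibrium (private): 28.330 + 2.307Q = 219.407 - 4.194Q → Q_m = 29.3919.
Social marginal cost = private MC + MEC = 43.447 + 2.908Q.
Set SMC = demand: 43.447 + 2.908Q = 219.407 - 4.194Q → Q* = 24.7761.
Between Q* and Q_m the wedge SMC − demand runs linearly from 0 to MEC(Q_m), so the loss is a triangle.
DWL = ½ × 4.6158 × 32.7816 = 75.6567.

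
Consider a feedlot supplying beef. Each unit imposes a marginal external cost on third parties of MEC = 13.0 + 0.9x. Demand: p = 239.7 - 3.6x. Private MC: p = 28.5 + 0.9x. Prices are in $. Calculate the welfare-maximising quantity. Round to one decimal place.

Social marginal cost = private MC + MEC = 41.5 + 1.8x.
Set SMC = demand: 41.5 + 1.8x = 239.7 - 3.6x → x* = 36.7037.

x* = 36.7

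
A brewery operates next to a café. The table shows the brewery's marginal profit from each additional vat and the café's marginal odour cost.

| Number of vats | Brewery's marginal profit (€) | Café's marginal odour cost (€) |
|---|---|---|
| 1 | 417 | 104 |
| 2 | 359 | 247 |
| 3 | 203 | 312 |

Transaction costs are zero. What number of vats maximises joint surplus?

Bargaining reaches the level where marginal profit last exceeds marginal odour cost.
That holds through level 2 (359 ≥ 247) but not at 3 (203 < 312).

2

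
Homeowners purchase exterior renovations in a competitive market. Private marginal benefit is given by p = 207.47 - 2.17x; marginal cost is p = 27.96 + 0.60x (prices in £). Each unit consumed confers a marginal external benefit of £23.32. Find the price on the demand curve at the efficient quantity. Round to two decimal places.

P = £48.57

Social marginal benefit = demand + MEB = 230.79 - 2.17x.
Set SMB = MC: 230.79 - 2.17x = 27.96 + 0.60x → x* = 73.2238.
Consumer price on the demand curve at x*: 207.47 − 2.17×73.2238 = 48.5744.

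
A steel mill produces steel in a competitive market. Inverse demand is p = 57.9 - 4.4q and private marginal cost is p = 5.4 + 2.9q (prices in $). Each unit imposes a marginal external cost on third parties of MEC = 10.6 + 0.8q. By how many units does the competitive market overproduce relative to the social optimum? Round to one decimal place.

2.0 units

Market equilibrium (private): 5.4 + 2.9q = 57.9 - 4.4q → q_m = 7.1918.
Social marginal cost = private MC + MEC = 16.0 + 3.7q.
Set SMC = demand: 16.0 + 3.7q = 57.9 - 4.4q → q* = 5.1728.
Gap = |7.1918 − 5.1728| = 2.0190.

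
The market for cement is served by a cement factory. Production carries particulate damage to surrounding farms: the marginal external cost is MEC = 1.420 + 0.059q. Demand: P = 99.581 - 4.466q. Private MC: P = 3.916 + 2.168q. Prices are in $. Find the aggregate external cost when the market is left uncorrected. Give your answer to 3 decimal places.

Market equilibrium (private): 3.916 + 2.168q = 99.581 - 4.466q → q_m = 14.4204.
Total external cost = ∫₀^{q_m} (1.420 + 0.059q) dq = 1.420×14.4204 + ½×0.059×14.4204² = 26.6114.

$26.611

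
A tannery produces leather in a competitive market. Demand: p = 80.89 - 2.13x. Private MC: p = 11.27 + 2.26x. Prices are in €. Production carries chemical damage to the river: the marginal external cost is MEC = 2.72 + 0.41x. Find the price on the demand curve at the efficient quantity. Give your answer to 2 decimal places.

P = €51.20

Social marginal cost = private MC + MEC = 13.99 + 2.67x.
Set SMC = demand: 13.99 + 2.67x = 80.89 - 2.13x → x* = 13.9375.
Consumer price on the demand curve at x*: 80.89 − 2.13×13.9375 = 51.2031.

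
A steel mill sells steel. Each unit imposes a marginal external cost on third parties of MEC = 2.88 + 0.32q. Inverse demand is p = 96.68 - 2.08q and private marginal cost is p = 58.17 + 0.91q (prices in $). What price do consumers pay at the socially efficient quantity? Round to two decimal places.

Social marginal cost = private MC + MEC = 61.05 + 1.23q.
Set SMC = demand: 61.05 + 1.23q = 96.68 - 2.08q → q* = 10.7644.
Consumer price on the demand curve at q*: 96.68 − 2.08×10.7644 = 74.2900.

P = $74.29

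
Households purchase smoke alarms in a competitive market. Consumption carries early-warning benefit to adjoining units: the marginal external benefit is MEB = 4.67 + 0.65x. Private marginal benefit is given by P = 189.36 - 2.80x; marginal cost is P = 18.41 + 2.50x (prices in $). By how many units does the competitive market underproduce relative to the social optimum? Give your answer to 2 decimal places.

5.51 units

Market equilibrium (private): 18.41 + 2.50x = 189.36 - 2.80x → x_m = 32.2547.
Social marginal benefit = demand + MEB = 194.03 - 2.15x.
Set SMB = MC: 194.03 - 2.15x = 18.41 + 2.50x → x* = 37.7677.
Gap = |32.2547 − 37.7677| = 5.5130.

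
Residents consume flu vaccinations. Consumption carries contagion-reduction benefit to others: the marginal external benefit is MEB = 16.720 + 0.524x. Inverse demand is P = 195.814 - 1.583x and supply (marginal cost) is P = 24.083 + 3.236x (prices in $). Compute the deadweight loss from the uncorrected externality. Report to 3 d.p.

Market equilibrium (private): 24.083 + 3.236x = 195.814 - 1.583x → x_m = 35.6362.
Social marginal benefit = demand + MEB = 212.534 - 1.059x.
Set SMB = MC: 212.534 - 1.059x = 24.083 + 3.236x → x* = 43.8768.
The welfare-loss triangle has base |x_m − x*| and height MEB(x_m) (the vertical gap between SMB and MC is zero at x* and MEB at x_m).
DWL = ½ × 8.2406 × 35.3934 = 145.8314.

DWL = $145.831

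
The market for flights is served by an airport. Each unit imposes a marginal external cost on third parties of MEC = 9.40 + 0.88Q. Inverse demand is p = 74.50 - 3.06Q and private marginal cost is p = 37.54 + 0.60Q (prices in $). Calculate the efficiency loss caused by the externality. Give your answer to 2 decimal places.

DWL = $36.83

Market equilibrium (private): 37.54 + 0.60Q = 74.50 - 3.06Q → Q_m = 10.0984.
Social marginal cost = private MC + MEC = 46.94 + 1.48Q.
Set SMC = demand: 46.94 + 1.48Q = 74.50 - 3.06Q → Q* = 6.0705.
The welfare-loss triangle has base |Q_m − Q*| and height MEC(Q_m) (the vertical gap between SMC and demand is zero at Q* and MEC at Q_m).
DWL = ½ × 4.0279 × 18.2866 = 36.8283.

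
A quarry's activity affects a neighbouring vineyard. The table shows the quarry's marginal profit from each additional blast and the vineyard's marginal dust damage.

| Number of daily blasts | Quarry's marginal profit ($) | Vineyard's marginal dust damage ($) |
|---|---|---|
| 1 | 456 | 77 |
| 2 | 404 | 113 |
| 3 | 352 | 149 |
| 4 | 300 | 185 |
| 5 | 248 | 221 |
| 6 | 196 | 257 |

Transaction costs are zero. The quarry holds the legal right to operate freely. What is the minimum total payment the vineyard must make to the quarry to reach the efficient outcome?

Left alone the quarry would choose level 6 (marginal profit stays positive).
Efficient level: k* = 5 (marginal profit ≥ marginal dust damage through 5).
The vineyard must at least cover the quarry's forgone profit from cutting 6→5: 196 = 196.

$196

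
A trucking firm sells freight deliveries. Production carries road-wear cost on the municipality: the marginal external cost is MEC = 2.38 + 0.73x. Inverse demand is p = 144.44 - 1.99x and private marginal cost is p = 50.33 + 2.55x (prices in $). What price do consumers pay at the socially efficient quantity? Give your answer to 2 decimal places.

Social marginal cost = private MC + MEC = 52.71 + 3.28x.
Set SMC = demand: 52.71 + 3.28x = 144.44 - 1.99x → x* = 17.4061.
Consumer price on the demand curve at x*: 144.44 − 1.99×17.4061 = 109.8019.

P = $109.80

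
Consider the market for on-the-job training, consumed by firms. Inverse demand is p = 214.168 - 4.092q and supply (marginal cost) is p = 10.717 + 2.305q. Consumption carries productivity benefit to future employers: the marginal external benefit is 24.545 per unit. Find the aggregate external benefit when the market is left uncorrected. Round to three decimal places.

780.632

Market equilibrium (private): 10.717 + 2.305q = 214.168 - 4.092q → q_m = 31.8041.
Total external benefit = MEB × q_m = 24.545 × 31.8041 = 780.6316.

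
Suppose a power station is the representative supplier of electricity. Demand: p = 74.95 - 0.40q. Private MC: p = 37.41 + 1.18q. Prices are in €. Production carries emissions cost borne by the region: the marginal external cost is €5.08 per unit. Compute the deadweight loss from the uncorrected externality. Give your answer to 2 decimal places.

DWL = €8.17

Market equilibrium (private): 37.41 + 1.18q = 74.95 - 0.40q → q_m = 23.7595.
Social marginal cost = private MC + MEC = 42.49 + 1.18q.
Set SMC = demand: 42.49 + 1.18q = 74.95 - 0.40q → q* = 20.5443.
The welfare-loss triangle has base |q_m − q*| and height MEC(q_m) (the vertical gap between SMC and demand is zero at q* and MEC at q_m).
DWL = ½ × 3.2152 × 5.0800 = 8.1666.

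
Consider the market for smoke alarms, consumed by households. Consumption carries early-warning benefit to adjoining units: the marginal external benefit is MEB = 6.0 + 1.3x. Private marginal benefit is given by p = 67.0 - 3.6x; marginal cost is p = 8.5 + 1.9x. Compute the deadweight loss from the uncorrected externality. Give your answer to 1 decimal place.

Market equilibrium (private): 8.5 + 1.9x = 67.0 - 3.6x → x_m = 10.6364.
Social marginal benefit = demand + MEB = 73.0 - 2.3x.
Set SMB = MC: 73.0 - 2.3x = 8.5 + 1.9x → x* = 15.3571.
Height of the DWL triangle at x_m is SMB(x_m) − MC(x_m) = MEB(x_m) = 19.8273.
DWL = ½ × 4.7207 × 19.8273 = 46.7994.

DWL = 46.8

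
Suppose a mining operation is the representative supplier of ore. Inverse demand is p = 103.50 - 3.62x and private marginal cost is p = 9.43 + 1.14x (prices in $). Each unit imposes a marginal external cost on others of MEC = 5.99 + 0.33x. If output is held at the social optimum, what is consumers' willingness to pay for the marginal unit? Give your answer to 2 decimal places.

P = $40.86

Social marginal cost = private MC + MEC = 15.42 + 1.47x.
Set SMC = demand: 15.42 + 1.47x = 103.50 - 3.62x → x* = 17.3045.
Consumer price on the demand curve at x*: 103.50 − 3.62×17.3045 = 40.8577.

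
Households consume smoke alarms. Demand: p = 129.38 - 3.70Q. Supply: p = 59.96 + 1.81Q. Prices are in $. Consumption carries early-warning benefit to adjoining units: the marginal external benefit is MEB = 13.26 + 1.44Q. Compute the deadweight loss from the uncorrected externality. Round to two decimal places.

Market equilibrium (private): 59.96 + 1.81Q = 129.38 - 3.70Q → Q_m = 12.5989.
Social marginal benefit = demand + MEB = 142.64 - 2.26Q.
Set SMB = MC: 142.64 - 2.26Q = 59.96 + 1.81Q → Q* = 20.3145.
Height of the DWL triangle at Q_m is SMB(Q_m) − MC(Q_m) = MEB(Q_m) = 31.4024.
DWL = ½ × 7.7156 × 31.4024 = 121.1442.

DWL = $121.14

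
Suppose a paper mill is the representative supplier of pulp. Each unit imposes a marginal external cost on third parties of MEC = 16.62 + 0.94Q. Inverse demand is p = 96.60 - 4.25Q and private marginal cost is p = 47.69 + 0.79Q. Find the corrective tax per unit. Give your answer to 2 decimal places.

Social marginal cost = private MC + MEC = 64.31 + 1.73Q.
Set SMC = demand: 64.31 + 1.73Q = 96.60 - 4.25Q → Q* = 5.3997.
The Pigouvian tax equals MEC at Q*: 16.62 + 0.94×5.3997 = 21.6957.

tax = 21.70 per unit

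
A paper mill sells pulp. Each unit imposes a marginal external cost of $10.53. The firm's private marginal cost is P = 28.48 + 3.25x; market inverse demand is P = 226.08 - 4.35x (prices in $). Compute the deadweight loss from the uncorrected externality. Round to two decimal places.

DWL = $7.29

Market equilibrium (private): 28.48 + 3.25x = 226.08 - 4.35x → x_m = 26.0000.
Social marginal cost = private MC + MEC = 39.01 + 3.25x.
Set SMC = demand: 39.01 + 3.25x = 226.08 - 4.35x → x* = 24.6145.
Between x* and x_m the wedge SMC − demand runs linearly from 0 to MEC(x_m), so the loss is a triangle.
DWL = ½ × 1.3855 × 10.5300 = 7.2947.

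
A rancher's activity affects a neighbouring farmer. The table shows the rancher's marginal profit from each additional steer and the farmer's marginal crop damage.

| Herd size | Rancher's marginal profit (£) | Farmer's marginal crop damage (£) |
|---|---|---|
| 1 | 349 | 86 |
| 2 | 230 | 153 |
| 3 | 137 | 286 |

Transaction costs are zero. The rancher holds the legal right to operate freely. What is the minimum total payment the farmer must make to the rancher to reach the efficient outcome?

Left alone the rancher would choose level 3 (marginal profit stays positive).
Efficient level: k* = 2 (marginal profit ≥ marginal crop damage through 2).
The farmer must at least cover the rancher's forgone profit from cutting 3→2: 137 = 137.

£137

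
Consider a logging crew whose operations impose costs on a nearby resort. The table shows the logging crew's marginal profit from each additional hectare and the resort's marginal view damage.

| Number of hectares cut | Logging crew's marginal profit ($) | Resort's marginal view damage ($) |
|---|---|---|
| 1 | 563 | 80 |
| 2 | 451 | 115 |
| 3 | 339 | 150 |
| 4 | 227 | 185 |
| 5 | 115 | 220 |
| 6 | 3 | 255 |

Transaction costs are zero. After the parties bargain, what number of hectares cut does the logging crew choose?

4

Bargaining reaches the level where marginal profit last exceeds marginal view damage.
That holds through level 4 (227 ≥ 185) but not at 5 (115 < 220).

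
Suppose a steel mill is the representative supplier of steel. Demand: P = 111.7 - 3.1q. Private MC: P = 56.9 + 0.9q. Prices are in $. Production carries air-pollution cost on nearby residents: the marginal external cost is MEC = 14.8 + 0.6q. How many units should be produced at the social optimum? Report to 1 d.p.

Social marginal cost = private MC + MEC = 71.7 + 1.5q.
Set SMC = demand: 71.7 + 1.5q = 111.7 - 3.1q → q* = 8.6957.

q* = 8.7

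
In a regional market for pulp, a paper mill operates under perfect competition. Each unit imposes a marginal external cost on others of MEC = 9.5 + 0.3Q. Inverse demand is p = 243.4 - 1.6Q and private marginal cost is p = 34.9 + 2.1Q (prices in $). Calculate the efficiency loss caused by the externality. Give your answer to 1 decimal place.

DWL = $87.2

Market equilibrium (private): 34.9 + 2.1Q = 243.4 - 1.6Q → Q_m = 56.3514.
Social marginal cost = private MC + MEC = 44.4 + 2.4Q.
Set SMC = demand: 44.4 + 2.4Q = 243.4 - 1.6Q → Q* = 49.7500.
Height of the DWL triangle at Q_m is SMC(Q_m) − demand(Q_m) = MEC(Q_m) = 26.4054.
DWL = ½ × 6.6014 × 26.4054 = 87.1563.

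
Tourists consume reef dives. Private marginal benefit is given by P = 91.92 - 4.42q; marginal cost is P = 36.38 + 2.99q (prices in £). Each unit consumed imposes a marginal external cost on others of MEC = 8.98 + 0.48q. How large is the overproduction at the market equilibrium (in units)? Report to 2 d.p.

1.59 units

Market equilibrium (private): 36.38 + 2.99q = 91.92 - 4.42q → q_m = 7.4953.
Social marginal benefit = demand − MEC = 82.94 - 4.90q.
Set SMB = MC: 82.94 - 4.90q = 36.38 + 2.99q → q* = 5.9011.
Gap = |7.4953 − 5.9011| = 1.5942.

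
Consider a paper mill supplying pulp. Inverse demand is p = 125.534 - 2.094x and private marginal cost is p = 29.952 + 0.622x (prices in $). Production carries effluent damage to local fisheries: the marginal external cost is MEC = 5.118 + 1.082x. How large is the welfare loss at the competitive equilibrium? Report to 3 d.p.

Market equilibrium (private): 29.952 + 0.622x = 125.534 - 2.094x → x_m = 35.1922.
Social marginal cost = private MC + MEC = 35.070 + 1.704x.
Set SMC = demand: 35.070 + 1.704x = 125.534 - 2.094x → x* = 23.8189.
Between x* and x_m the wedge SMC − demand runs linearly from 0 to MEC(x_m), so the loss is a triangle.
DWL = ½ × 11.3733 × 43.1960 = 245.6405.

DWL = $245.641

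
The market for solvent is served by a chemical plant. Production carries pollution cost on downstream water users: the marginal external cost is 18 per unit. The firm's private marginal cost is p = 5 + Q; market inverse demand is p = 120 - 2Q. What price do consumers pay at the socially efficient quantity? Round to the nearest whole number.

Social marginal cost = private MC + MEC = 23 + Q.
Set SMC = demand: 23 + Q = 120 - 2Q → Q* = 32.3333.
Consumer price on the demand curve at Q*: 120 − 2×32.3333 = 55.3334.

P = 55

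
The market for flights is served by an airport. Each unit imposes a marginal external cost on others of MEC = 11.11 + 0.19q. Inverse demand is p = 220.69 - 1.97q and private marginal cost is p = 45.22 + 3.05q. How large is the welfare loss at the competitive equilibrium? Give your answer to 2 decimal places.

DWL = 30.24

Market equilibrium (private): 45.22 + 3.05q = 220.69 - 1.97q → q_m = 34.9542.
Social marginal cost = private MC + MEC = 56.33 + 3.24q.
Set SMC = demand: 56.33 + 3.24q = 220.69 - 1.97q → q* = 31.5470.
The loss is the area between SMC and demand from q* to q_m; with linear curves that's a triangle of height MEC(q_m).
DWL = ½ × 3.4072 × 17.7513 = 30.2411.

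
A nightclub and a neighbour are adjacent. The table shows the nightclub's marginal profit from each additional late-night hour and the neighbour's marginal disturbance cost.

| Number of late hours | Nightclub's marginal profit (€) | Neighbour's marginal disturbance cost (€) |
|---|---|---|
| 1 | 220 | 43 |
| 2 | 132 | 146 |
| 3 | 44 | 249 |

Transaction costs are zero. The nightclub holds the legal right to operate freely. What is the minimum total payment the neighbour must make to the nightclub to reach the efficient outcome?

Left alone the nightclub would choose level 3 (marginal profit stays positive).
Efficient level: k* = 1 (marginal profit ≥ marginal disturbance cost through 1).
The neighbour must at least cover the nightclub's forgone profit from cutting 3→1: 132 + 44 = 176.

€176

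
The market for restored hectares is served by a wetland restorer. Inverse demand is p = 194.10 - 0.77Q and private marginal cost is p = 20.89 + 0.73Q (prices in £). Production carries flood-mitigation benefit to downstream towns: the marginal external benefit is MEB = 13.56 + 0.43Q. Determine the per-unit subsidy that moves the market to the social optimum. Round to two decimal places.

subsidy = £88.62 per unit

Social marginal cost = private MC − MEB = 7.33 + 0.30Q.
Set SMC = demand: 7.33 + 0.30Q = 194.10 - 0.77Q → Q* = 174.5514.
The Pigouvian subsidy equals MEB at Q*: 13.56 + 0.43×174.5514 = 88.6171.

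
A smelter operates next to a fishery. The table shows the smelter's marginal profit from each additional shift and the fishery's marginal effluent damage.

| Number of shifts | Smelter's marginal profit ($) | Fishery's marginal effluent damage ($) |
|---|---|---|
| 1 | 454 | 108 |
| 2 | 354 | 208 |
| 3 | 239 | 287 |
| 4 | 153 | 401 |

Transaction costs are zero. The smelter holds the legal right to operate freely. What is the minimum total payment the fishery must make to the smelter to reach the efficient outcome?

Left alone the smelter would choose level 4 (marginal profit stays positive).
Efficient level: k* = 2 (marginal profit ≥ marginal effluent damage through 2).
The fishery must at least cover the smelter's forgone profit from cutting 4→2: 239 + 153 = 392.

$392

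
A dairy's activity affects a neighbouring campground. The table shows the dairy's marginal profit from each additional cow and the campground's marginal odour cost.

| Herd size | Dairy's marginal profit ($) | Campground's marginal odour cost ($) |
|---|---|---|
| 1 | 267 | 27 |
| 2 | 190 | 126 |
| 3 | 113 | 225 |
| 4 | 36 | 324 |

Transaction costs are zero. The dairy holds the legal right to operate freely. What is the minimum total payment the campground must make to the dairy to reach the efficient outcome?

$149

Left alone the dairy would choose level 4 (marginal profit stays positive).
Efficient level: k* = 2 (marginal profit ≥ marginal odour cost through 2).
The campground must at least cover the dairy's forgone profit from cutting 4→2: 113 + 36 = 149.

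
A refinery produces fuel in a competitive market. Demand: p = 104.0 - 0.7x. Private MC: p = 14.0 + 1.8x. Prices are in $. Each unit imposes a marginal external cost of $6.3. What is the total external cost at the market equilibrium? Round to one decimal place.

$226.8

Market equilibrium (private): 14.0 + 1.8x = 104.0 - 0.7x → x_m = 36.0000.
Total external cost = MEC × x_m = 6.3 × 36.0000 = 226.8000.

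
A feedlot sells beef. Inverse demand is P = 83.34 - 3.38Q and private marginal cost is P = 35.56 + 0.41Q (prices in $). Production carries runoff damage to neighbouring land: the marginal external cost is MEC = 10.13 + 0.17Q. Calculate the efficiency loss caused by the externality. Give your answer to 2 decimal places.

Market equilibrium (private): 35.56 + 0.41Q = 83.34 - 3.38Q → Q_m = 12.6069.
Social marginal cost = private MC + MEC = 45.69 + 0.58Q.
Set SMC = demand: 45.69 + 0.58Q = 83.34 - 3.38Q → Q* = 9.5076.
The welfare-loss triangle has base |Q_m − Q*| and height MEC(Q_m) (the vertical gap between SMC and demand is zero at Q* and MEC at Q_m).
DWL = ½ × 3.0993 × 12.2732 = 19.0192.

DWL = $19.02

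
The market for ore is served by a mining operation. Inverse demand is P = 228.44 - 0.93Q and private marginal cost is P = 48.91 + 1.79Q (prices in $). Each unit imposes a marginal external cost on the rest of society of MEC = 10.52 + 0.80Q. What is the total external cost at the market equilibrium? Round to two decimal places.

Market equilibrium (private): 48.91 + 1.79Q = 228.44 - 0.93Q → Q_m = 66.0037.
Total external cost = ∫₀^{Q_m} (10.52 + 0.80Q) dQ = 10.52×66.0037 + ½×0.80×66.0037² = 2436.9543.

$2436.95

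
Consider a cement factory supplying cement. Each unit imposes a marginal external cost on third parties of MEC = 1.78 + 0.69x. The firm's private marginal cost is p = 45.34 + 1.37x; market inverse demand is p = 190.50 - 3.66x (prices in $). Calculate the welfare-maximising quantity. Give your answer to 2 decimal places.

x* = 25.07

Social marginal cost = private MC + MEC = 47.12 + 2.06x.
Set SMC = demand: 47.12 + 2.06x = 190.50 - 3.66x → x* = 25.0664.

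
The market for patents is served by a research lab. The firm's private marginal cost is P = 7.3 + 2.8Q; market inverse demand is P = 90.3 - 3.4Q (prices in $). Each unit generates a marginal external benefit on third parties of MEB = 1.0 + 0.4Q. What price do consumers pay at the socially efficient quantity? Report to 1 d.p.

P = $41.1

Social marginal cost = private MC − MEB = 6.3 + 2.4Q.
Set SMC = demand: 6.3 + 2.4Q = 90.3 - 3.4Q → Q* = 14.4828.
Consumer price on the demand curve at Q*: 90.3 − 3.4×14.4828 = 41.0585.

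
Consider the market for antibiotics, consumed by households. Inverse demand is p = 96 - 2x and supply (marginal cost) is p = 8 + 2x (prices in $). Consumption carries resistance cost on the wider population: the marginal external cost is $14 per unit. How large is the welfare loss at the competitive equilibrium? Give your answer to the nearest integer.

DWL = $25

Market equilibrium (private): 8 + 2x = 96 - 2x → x_m = 22.0000.
Social marginal benefit = demand − MEC = 82 - 2x.
Set SMB = MC: 82 - 2x = 8 + 2x → x* = 18.5000.
The welfare-loss triangle has base |x_m − x*| and height MEC(x_m) (the vertical gap between SMB and MC is zero at x* and MEC at x_m).
DWL = ½ × 3.5000 × 14.0000 = 24.5000.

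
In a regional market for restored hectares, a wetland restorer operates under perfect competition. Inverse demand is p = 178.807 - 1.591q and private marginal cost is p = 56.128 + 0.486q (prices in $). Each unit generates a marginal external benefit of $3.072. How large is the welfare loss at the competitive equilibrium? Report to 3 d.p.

Market equilibrium (private): 56.128 + 0.486q = 178.807 - 1.591q → q_m = 59.0655.
Social marginal cost = private MC − MEB = 53.056 + 0.486q.
Set SMC = demand: 53.056 + 0.486q = 178.807 - 1.591q → q* = 60.5445.
The welfare-loss triangle has base |q_m − q*| and height MEB(q_m) (the vertical gap between SMC and demand is zero at q* and MEB at q_m).
DWL = ½ × 1.4790 × 3.0720 = 2.2717.

DWL = $2.272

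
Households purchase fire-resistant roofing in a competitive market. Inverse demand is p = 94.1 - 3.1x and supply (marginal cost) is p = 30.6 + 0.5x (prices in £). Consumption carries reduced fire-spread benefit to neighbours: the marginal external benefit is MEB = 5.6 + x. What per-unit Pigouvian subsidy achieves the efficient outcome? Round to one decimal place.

Social marginal benefit = demand + MEB = 99.7 - 2.1x.
Set SMB = MC: 99.7 - 2.1x = 30.6 + 0.5x → x* = 26.5769.
The Pigouvian subsidy equals MEB at x*: 5.6 + 1.0×26.5769 = 32.1769.

subsidy = £32.2 per unit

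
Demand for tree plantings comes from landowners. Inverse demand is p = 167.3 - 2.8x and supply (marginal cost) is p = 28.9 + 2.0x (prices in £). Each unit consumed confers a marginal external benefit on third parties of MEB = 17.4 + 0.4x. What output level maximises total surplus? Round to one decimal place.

x* = 35.4

Social marginal benefit = demand + MEB = 184.7 - 2.4x.
Set SMB = MC: 184.7 - 2.4x = 28.9 + 2.0x → x* = 35.4091.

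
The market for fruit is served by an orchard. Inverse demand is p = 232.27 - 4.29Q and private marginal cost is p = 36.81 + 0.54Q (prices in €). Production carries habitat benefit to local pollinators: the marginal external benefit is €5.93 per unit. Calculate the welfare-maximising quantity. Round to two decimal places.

Social marginal cost = private MC − MEB = 30.88 + 0.54Q.
Set SMC = demand: 30.88 + 0.54Q = 232.27 - 4.29Q → Q* = 41.6957.

Q* = 41.70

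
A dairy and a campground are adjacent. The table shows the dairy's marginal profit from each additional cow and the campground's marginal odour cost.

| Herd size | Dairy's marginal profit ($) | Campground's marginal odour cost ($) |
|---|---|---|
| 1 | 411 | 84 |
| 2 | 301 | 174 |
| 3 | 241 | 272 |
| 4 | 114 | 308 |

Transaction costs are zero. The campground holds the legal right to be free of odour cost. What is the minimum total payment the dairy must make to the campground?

Efficient level: marginal profit ≥ marginal odour cost through level 2, so k* = 2.
With the campground holding the right, the dairy must at least compensate total damage at k*: 84 + 174 = 258.

$258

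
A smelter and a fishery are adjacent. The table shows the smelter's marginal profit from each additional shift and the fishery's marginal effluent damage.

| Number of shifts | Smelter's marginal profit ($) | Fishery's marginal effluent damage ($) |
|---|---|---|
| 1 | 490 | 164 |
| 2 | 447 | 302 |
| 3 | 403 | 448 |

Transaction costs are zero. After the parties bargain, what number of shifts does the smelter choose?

2

Bargaining reaches the level where marginal profit last exceeds marginal effluent damage.
That holds through level 2 (447 ≥ 302) but not at 3 (403 < 448).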